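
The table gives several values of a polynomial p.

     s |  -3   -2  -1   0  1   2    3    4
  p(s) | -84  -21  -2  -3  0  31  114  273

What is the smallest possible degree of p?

3

Forward differences of the values at s = -3, -2, -1, 0, 1, 2, 3, 4:
  p  : -84  -21  -2  -3  0  31  114  273
  Δ  : 63  19  -1  3  31  83  159
  Δ^2: -44  -20  4  28  52  76
  Δ^3: 24  24  24  24  24
  Δ^4: 0  0  0  0
  Δ^5: 0  0  0
  Δ^6: 0  0
  Δ^7: 0
The third differences are constant (24) and nonzero, while all higher differences vanish, so the minimal degree is 3.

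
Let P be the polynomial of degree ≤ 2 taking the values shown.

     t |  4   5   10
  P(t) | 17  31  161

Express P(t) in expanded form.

Using the Lagrange interpolation formula with nodes 4, 5, 10:
  L_0(t) = (t - 5)(t - 10) / 6
  L_1(t) = (t - 4)(t - 10) / -5
  L_2(t) = (t - 4)(t - 5) / 30
Then P(t) = 17·L_0(t) + 31·L_1(t) + 161·L_2(t).
Expanding and collecting terms gives P(t) = 2t^2 - 4t + 1.
Check: P(10) = 161. ✓

P(t) = 2t^2 - 4t + 1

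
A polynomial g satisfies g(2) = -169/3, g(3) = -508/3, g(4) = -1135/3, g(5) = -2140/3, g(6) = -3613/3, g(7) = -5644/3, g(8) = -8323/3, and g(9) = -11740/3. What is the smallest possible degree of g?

Forward differences of the values at s = 2, 3, 4, 5, 6, 7, 8, 9:
  g  : -169/3  -508/3  -1135/3  -2140/3  -3613/3  -5644/3  -8323/3  -11740/3
  Δ  : -113  -209  -335  -491  -677  -893  -1139
  Δ^2: -96  -126  -156  -186  -216  -246
  Δ^3: -30  -30  -30  -30  -30
  Δ^4: 0  0  0  0
  Δ^5: 0  0  0
  Δ^6: 0  0
  Δ^7: 0
The third differences are constant (-30) and nonzero, while all higher differences vanish, so the minimal degree is 3.

3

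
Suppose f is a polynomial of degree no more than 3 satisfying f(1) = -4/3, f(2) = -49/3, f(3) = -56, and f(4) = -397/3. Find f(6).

-443

Using the Lagrange interpolation formula with nodes 1, 2, 3, 4:
  L_0(u) = (u - 2)(u - 3)(u - 4) / -6
  L_1(u) = (u - 1)(u - 3)(u - 4) / 2
  L_2(u) = (u - 1)(u - 2)(u - 4) / -2
  L_3(u) = (u - 1)(u - 2)(u - 3) / 6
Then f(u) = -4/3·L_0(u) - 49/3·L_1(u) - 56·L_2(u) - 397/3·L_3(u).
Expanding and collecting terms gives f(u) = -2u^3 - (1/3)u^2 + 1.
Evaluating at u = 6: f(6) = -443.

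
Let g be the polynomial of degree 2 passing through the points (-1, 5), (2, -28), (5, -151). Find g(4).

Write g(x) = ax^2 + bx + c. Substituting each data point gives a linear system:
  a - b + c = 5
  4a + 2b + c = -28
  25a + 5b + c = -151
Solving the system yields a = -5, b = -6, c = 4.
So g(x) = -5x^2 - 6x + 4.
Then g(4) = -100.

-100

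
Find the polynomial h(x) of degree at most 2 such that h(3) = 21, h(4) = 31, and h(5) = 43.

Write h(x) = ax^2 + bx + c. Substituting each data point gives a linear system:
  9a + 3b + c = 21
  16a + 4b + c = 31
  25a + 5b + c = 43
Solving the system yields a = 1, b = 3, c = 3.
So h(x) = x^2 + 3x + 3.
Check: h(4) = 31. ✓

h(x) = x^2 + 3x + 3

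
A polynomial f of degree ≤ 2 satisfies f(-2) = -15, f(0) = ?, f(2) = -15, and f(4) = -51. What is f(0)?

On equispaced nodes a degree-2 polynomial has vanishing third forward difference, so
  - f(-2) + 3·f(0) - 3·f(2) + f(4) = 0.
Substituting the known values and solving for f(0):
  3·f(0) = -9
  f(0) = -3.

-3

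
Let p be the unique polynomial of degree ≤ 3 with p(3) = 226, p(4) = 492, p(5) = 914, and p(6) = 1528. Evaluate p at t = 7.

Forward differences of the values at t = 3, 4, 5, 6:
  p  : 226  492  914  1528
  Δ  : 266  422  614
  Δ^2: 156  192
  Δ^3: 36
The third differences are constant, confirming degree 3.
Interpolating (Newton forward form) and evaluating at t = 7 gives p(7) = 2370.

2370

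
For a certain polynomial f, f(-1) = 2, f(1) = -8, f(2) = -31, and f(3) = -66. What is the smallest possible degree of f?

Divided differences on the nodes -1, 1, 2, 3:
  order 0: 2  -8  -31  -66
  order 1: -5  -23  -35
  order 2: -6  -6
  order 3: 0
The order-2 divided differences are all -6 (nonzero) and every higher order vanishes, so the data lies on a polynomial of degree exactly 2.

2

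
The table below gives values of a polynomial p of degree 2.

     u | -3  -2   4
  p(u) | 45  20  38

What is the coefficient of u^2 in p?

Write p(u) = au^2 + bu + c. Substituting each data point gives a linear system:
  9a - 3b + c = 45
  4a - 2b + c = 20
  16a + 4b + c = 38
Solving the system yields a = 4, b = -5, c = -6.
So p(u) = 4u^2 - 5u - 6.
The leading coefficient is 4.

4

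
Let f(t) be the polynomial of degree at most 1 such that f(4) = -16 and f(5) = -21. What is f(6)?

-26

Write f(t) = at + b. Substituting each data point gives a linear system:
  4a + b = -16
  5a + b = -21
Solving the system yields a = -5, b = 4.
So f(t) = -5t + 4.
Then f(6) = -26.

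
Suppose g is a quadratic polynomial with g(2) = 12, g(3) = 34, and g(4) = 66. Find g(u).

Using the Lagrange interpolation formula with nodes 2, 3, 4:
  L_0(u) = (u - 3)(u - 4) / 2
  L_1(u) = (u - 2)(u - 4) / -1
  L_2(u) = (u - 2)(u - 3) / 2
Then g(u) = 12·L_0(u) + 34·L_1(u) + 66·L_2(u).
Expanding and collecting terms gives g(u) = 5u^2 - 3u - 2.
Check: g(3) = 34. ✓

g(u) = 5u^2 - 3u - 2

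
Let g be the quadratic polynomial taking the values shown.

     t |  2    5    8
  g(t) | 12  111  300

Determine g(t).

g(t) = 5t^2 - 2t - 4

Write g(t) = at^2 + bt + c. Substituting each data point gives a linear system:
  4a + 2b + c = 12
  25a + 5b + c = 111
  64a + 8b + c = 300
Solving the system yields a = 5, b = -2, c = -4.
So g(t) = 5t² - 2t - 4.
Check: g(8) = 300. ✓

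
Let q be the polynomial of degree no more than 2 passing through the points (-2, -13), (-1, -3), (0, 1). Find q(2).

-9

Forward differences of the values at s = -2, -1, 0:
  q  : -13  -3  1
  Δ  : 10  4
  Δ^2: -6
The second differences are constant, confirming degree 2.
Interpolating (Newton forward form) and evaluating at s = 2 gives q(2) = -9.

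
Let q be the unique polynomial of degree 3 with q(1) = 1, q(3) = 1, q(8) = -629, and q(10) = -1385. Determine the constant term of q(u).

Write q(u) = au^3 + bu^2 + cu + d. Substituting each data point gives a linear system:
  a + b + c + d = 1
  27a + 9b + 3c + d = 1
  512a + 64b + 8c + d = -629
  1000a + 100b + 10c + d = -1385
Solving the system yields a = -2, b = 6, c = 2, d = -5.
So q(u) = -2u^3 + 6u^2 + 2u - 5.
The constant term is -5.

-5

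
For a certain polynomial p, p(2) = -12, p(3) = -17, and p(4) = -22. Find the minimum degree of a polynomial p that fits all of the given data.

1

Forward differences of the values at s = 2, 3, 4:
  p  : -12  -17  -22
  Δ  : -5  -5
  Δ^2: 0
The first differences are constant (-5) and nonzero, while all higher differences vanish, so the minimal degree is 1.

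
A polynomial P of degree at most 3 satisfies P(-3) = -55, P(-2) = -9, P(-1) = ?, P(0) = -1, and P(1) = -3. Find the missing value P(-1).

On equispaced nodes a degree-3 polynomial has vanishing fourth forward difference, so
  P(-3) - 4·P(-2) + 6·P(-1) - 4·P(0) + P(1) = 0.
Substituting the known values and solving for P(-1):
  6·P(-1) = 18
  P(-1) = 3.

3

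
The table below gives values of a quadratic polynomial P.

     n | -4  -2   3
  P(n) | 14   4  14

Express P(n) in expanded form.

P(n) = n^2 + n + 2

Using the Lagrange interpolation formula with nodes -4, -2, 3:
  L_0(n) = (n + 2)(n - 3) / 14
  L_1(n) = (n + 4)(n - 3) / -10
  L_2(n) = (n + 4)(n + 2) / 35
Then P(n) = 14·L_0(n) + 4·L_1(n) + 14·L_2(n).
Expanding and collecting terms gives P(n) = n² + n + 2.
Check: P(-4) = 14. ✓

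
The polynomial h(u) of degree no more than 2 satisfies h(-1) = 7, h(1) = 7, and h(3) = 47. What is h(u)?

Using the Lagrange interpolation formula with nodes -1, 1, 3:
  L_0(u) = (u - 1)(u - 3) / 8
  L_1(u) = (u + 1)(u - 3) / -4
  L_2(u) = (u + 1)(u - 1) / 8
Then h(u) = 7·L_0(u) + 7·L_1(u) + 47·L_2(u).
Expanding and collecting terms gives h(u) = 5u^2 + 2.
Check: h(1) = 7. ✓

h(u) = 5u^2 + 2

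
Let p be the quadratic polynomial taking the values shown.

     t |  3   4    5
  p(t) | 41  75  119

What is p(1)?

3

Write p(t) = at^2 + bt + c. Substituting each data point gives a linear system:
  9a + 3b + c = 41
  16a + 4b + c = 75
  25a + 5b + c = 119
Solving the system yields a = 5, b = -1, c = -1.
So p(t) = 5t^2 - t - 1.
Then p(1) = 3.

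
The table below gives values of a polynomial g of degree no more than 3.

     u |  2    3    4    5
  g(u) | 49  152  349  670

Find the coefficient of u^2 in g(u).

Write g(u) = au^3 + bu^2 + cu + d. Substituting each data point gives a linear system:
  8a + 4b + 2c + d = 49
  27a + 9b + 3c + d = 152
  64a + 16b + 4c + d = 349
  125a + 25b + 5c + d = 670
Solving the system yields a = 5, b = 2, c = -2, d = 5.
So g(u) = 5u^3 + 2u^2 - 2u + 5.
The coefficient of u^2 is 2.

2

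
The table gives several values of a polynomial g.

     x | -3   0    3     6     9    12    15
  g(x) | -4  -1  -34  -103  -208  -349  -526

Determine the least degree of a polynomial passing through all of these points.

Forward differences of the values at x = -3, 0, 3, 6, 9, 12, 15:
  g  : -4  -1  -34  -103  -208  -349  -526
  Δ  : 3  -33  -69  -105  -141  -177
  Δ^2: -36  -36  -36  -36  -36
  Δ^3: 0  0  0  0
  Δ^4: 0  0  0
  Δ^5: 0  0
  Δ^6: 0
The second differences are constant (-36) and nonzero, while all higher differences vanish, so the minimal degree is 2.

2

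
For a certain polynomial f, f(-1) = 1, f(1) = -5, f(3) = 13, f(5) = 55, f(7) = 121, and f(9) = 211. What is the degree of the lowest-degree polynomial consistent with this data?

2

Forward differences of the values at s = -1, 1, 3, 5, 7, 9:
  f  : 1  -5  13  55  121  211
  Δ  : -6  18  42  66  90
  Δ^2: 24  24  24  24
  Δ^3: 0  0  0
  Δ^4: 0  0
  Δ^5: 0
The second differences are constant (24) and nonzero, while all higher differences vanish, so the minimal degree is 2.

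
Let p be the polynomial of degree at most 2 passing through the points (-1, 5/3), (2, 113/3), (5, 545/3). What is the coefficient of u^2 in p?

6

Write p(u) = au^2 + bu + c. Substituting each data point gives a linear system:
  a - b + c = 5/3
  4a + 2b + c = 113/3
  25a + 5b + c = 545/3
Solving the system yields a = 6, b = 6, c = 5/3.
So p(u) = 6u^2 + 6u + 5/3.
The leading coefficient is 6.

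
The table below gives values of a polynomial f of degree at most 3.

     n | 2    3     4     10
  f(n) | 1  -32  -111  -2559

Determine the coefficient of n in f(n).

4

Write f(n) = an^3 + bn^2 + cn + d. Substituting each data point gives a linear system:
  8a + 4b + 2c + d = 1
  27a + 9b + 3c + d = -32
  64a + 16b + 4c + d = -111
  1000a + 100b + 10c + d = -2559
Solving the system yields a = -3, b = 4, c = 4, d = 1.
So f(n) = -3n^3 + 4n^2 + 4n + 1.
The coefficient of n is 4.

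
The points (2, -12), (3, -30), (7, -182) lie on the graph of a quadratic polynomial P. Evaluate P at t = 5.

-90

Write P(t) = at^2 + bt + c. Substituting each data point gives a linear system:
  4a + 2b + c = -12
  9a + 3b + c = -30
  49a + 7b + c = -182
Solving the system yields a = -4, b = 2, c = 0.
So P(t) = -4t² + 2t.
Then P(5) = -90.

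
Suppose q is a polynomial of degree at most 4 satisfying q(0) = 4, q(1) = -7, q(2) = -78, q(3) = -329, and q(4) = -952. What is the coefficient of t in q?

-3

Write q(t) = at^4 + bt^3 + ct^2 + dt + e. Substituting each data point gives a linear system:
  e = 4
  a + b + c + d + e = -7
  16a + 8b + 4c + 2d + e = -78
  81a + 27b + 9c + 3d + e = -329
  256a + 64b + 16c + 4d + e = -952
Solving the system yields a = -3, b = -2, c = -3, d = -3, e = 4.
So q(t) = -3t^4 - 2t^3 - 3t^2 - 3t + 4.
The coefficient of t is -3.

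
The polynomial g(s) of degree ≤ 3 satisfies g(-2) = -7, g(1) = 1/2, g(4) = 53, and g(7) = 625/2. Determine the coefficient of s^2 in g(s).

-1/2

Write g(s) = as^3 + bs^2 + cs + d. Substituting each data point gives a linear system:
  -8a + 4b - 2c + d = -7
  a + b + c + d = 1/2
  64a + 16b + 4c + d = 53
  343a + 49b + 7c + d = 625/2
Solving the system yields a = 1, b = -1/2, c = -1, d = 1.
So g(s) = s^3 - (1/2)s^2 - s + 1.
The coefficient of s^2 is -1/2.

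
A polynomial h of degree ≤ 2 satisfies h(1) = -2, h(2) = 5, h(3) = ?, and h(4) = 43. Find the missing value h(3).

20

On equispaced nodes a degree-2 polynomial has vanishing third forward difference, so
  - h(1) + 3·h(2) - 3·h(3) + h(4) = 0.
Substituting the known values and solving for h(3):
  -3·h(3) = -60
  h(3) = 20.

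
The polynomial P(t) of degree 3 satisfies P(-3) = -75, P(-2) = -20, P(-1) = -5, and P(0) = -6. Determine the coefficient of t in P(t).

-1

Write P(t) = at^3 + bt^2 + ct + d. Substituting each data point gives a linear system:
  -27a + 9b - 3c + d = -75
  -8a + 4b - 2c + d = -20
  -a + b - c + d = -5
  d = -6
Solving the system yields a = 4, b = 4, c = -1, d = -6.
So P(t) = 4t^3 + 4t^2 - t - 6.
The coefficient of t is -1.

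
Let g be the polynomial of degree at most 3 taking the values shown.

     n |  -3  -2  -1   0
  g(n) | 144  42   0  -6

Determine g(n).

Write g(n) = an^3 + bn^2 + cn + d. Substituting each data point gives a linear system:
  -27a + 9b - 3c + d = 144
  -8a + 4b - 2c + d = 42
  -a + b - c + d = 0
  d = -6
Solving the system yields a = -4, b = 6, c = 4, d = -6.
So g(n) = -4n³ + 6n² + 4n - 6.
Check: g(-1) = 0. ✓

g(n) = -4n^3 + 6n^2 + 4n - 6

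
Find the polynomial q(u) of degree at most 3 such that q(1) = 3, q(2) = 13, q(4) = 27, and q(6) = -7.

q(u) = -u^3 + 6u^2 - u - 1

Write q(u) = au^3 + bu^2 + cu + d. Substituting each data point gives a linear system:
  a + b + c + d = 3
  8a + 4b + 2c + d = 13
  64a + 16b + 4c + d = 27
  216a + 36b + 6c + d = -7
Solving the system yields a = -1, b = 6, c = -1, d = -1.
So q(u) = -u³ + 6u² - u - 1.
Check: q(1) = 3. ✓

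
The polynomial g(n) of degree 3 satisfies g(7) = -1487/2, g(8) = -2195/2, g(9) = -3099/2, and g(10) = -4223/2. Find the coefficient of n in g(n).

-1

Write g(n) = an^3 + bn^2 + cn + d. Substituting each data point gives a linear system:
  343a + 49b + 7c + d = -1487/2
  512a + 64b + 8c + d = -2195/2
  729a + 81b + 9c + d = -3099/2
  1000a + 100b + 10c + d = -4223/2
Solving the system yields a = -2, b = -1, c = -1, d = -3/2.
So g(n) = -2n^3 - n^2 - n - 3/2.
The coefficient of n is -1.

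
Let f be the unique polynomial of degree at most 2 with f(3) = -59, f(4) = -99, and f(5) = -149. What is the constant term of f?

1

Write f(t) = at^2 + bt + c. Substituting each data point gives a linear system:
  9a + 3b + c = -59
  16a + 4b + c = -99
  25a + 5b + c = -149
Solving the system yields a = -5, b = -5, c = 1.
So f(t) = -5t^2 - 5t + 1.
The constant term is 1.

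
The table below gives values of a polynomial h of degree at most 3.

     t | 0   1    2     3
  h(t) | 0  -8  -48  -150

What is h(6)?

-1128

Using the Lagrange interpolation formula with nodes 0, 1, 2, 3:
  L_0(t) = (t - 1)(t - 2)(t - 3) / -6
  L_1(t) = t(t - 2)(t - 3) / 2
  L_2(t) = t(t - 1)(t - 3) / -2
  L_3(t) = t(t - 1)(t - 2) / 6
Then h(t) = 0·L_0(t) - 8·L_1(t) - 48·L_2(t) - 150·L_3(t).
Expanding and collecting terms gives h(t) = -5t^3 - t^2 - 2t.
Evaluating at t = 6: h(6) = -1128.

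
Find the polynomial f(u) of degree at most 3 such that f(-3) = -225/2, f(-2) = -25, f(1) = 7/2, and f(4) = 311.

f(u) = 5u^3 + (1/2)u^2 - 5u + 3

Write f(u) = au^3 + bu^2 + cu + d. Substituting each data point gives a linear system:
  -27a + 9b - 3c + d = -225/2
  -8a + 4b - 2c + d = -25
  a + b + c + d = 7/2
  64a + 16b + 4c + d = 311
Solving the system yields a = 5, b = 1/2, c = -5, d = 3.
So f(u) = 5u^3 + (1/2)u^2 - 5u + 3.
Check: f(-2) = -25. ✓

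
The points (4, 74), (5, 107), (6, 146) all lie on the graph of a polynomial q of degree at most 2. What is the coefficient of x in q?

Write q(x) = ax^2 + bx + c. Substituting each data point gives a linear system:
  16a + 4b + c = 74
  25a + 5b + c = 107
  36a + 6b + c = 146
Solving the system yields a = 3, b = 6, c = 2.
So q(x) = 3x^2 + 6x + 2.
The coefficient of x is 6.

6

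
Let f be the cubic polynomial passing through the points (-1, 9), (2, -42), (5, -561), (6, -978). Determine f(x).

Using the Lagrange interpolation formula with nodes -1, 2, 5, 6:
  L_0(x) = (x - 2)(x - 5)(x - 6) / -126
  L_1(x) = (x + 1)(x - 5)(x - 6) / 36
  L_2(x) = (x + 1)(x - 2)(x - 6) / -18
  L_3(x) = (x + 1)(x - 2)(x - 5) / 28
Then f(x) = 9·L_0(x) - 42·L_1(x) - 561·L_2(x) - 978·L_3(x).
Expanding and collecting terms gives f(x) = -5x^3 + 4x^2 - 6x - 6.
Check: f(5) = -561. ✓

f(x) = -5x^3 + 4x^2 - 6x - 6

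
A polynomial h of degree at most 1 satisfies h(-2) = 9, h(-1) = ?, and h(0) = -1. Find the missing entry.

4

The 2 known points determine the degree-1 polynomial uniquely.
Write h(s) = as + b. Substituting each data point gives a linear system:
  -2a + b = 9
  b = -1
Solving the system yields a = -5, b = -1.
So h(s) = -5s - 1.
Then h(-1) = 4.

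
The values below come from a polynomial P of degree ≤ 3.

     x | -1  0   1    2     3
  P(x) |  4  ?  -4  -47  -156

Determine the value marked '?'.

The 4 known points determine the degree-3 polynomial uniquely.
Write P(x) = ax^3 + bx^2 + cx + d. Substituting each data point gives a linear system:
  -a + b - c + d = 4
  a + b + c + d = -4
  8a + 4b + 2c + d = -47
  27a + 9b + 3c + d = -156
Solving the system yields a = -5, b = -3, c = 1, d = 3.
So P(x) = -5x^3 - 3x^2 + x + 3.
Then P(0) = 3.

3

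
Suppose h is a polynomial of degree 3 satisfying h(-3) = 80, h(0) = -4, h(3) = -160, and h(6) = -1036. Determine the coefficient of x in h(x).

Write h(x) = ax^3 + bx^2 + cx + d. Substituting each data point gives a linear system:
  -27a + 9b - 3c + d = 80
  d = -4
  27a + 9b + 3c + d = -160
  216a + 36b + 6c + d = -1036
Solving the system yields a = -4, b = -4, c = -4, d = -4.
So h(x) = -4x^3 - 4x^2 - 4x - 4.
The coefficient of x is -4.

-4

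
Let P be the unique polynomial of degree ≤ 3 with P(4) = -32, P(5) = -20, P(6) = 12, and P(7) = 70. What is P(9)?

Forward differences of the values at x = 4, 5, 6, 7:
  P  : -32  -20  12  70
  Δ  : 12  32  58
  Δ^2: 20  26
  Δ^3: 6
The third differences are constant, confirming degree 3.
Interpolating (Newton forward form) and evaluating at x = 9 gives P(9) = 288.

288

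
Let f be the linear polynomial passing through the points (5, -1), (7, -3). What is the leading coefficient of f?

Write f(n) = an + b. Substituting each data point gives a linear system:
  5a + b = -1
  7a + b = -3
Solving the system yields a = -1, b = 4.
So f(n) = -n + 4.
The leading coefficient is -1.

-1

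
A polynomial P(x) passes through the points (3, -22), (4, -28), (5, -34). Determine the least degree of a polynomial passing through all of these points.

Forward differences of the values at x = 3, 4, 5:
  P  : -22  -28  -34
  Δ  : -6  -6
  Δ^2: 0
The first differences are constant (-6) and nonzero, while all higher differences vanish, so the minimal degree is 1.

1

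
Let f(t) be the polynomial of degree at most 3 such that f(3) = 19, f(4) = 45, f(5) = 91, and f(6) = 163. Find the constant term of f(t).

1

Write f(t) = at^3 + bt^2 + ct + d. Substituting each data point gives a linear system:
  27a + 9b + 3c + d = 19
  64a + 16b + 4c + d = 45
  125a + 25b + 5c + d = 91
  216a + 36b + 6c + d = 163
Solving the system yields a = 1, b = -2, c = 3, d = 1.
So f(t) = t³ - 2t² + 3t + 1.
The constant term is 1.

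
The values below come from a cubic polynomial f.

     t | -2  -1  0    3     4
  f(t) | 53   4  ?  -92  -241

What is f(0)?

The 4 known points determine the degree-3 polynomial uniquely.
Write f(t) = at^3 + bt^2 + ct + d. Substituting each data point gives a linear system:
  -8a + 4b - 2c + d = 53
  -a + b - c + d = 4
  27a + 9b + 3c + d = -92
  64a + 16b + 4c + d = -241
Solving the system yields a = -5, b = 5, c = 1, d = -5.
So f(t) = -5t^3 + 5t^2 + t - 5.
Then f(0) = -5.

-5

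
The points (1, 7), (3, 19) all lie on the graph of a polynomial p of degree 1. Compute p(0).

1

Using the Lagrange interpolation formula with nodes 1, 3:
  L_0(n) = (n - 3) / -2
  L_1(n) = (n - 1) / 2
Then p(n) = 7·L_0(n) + 19·L_1(n).
Expanding and collecting terms gives p(n) = 6n + 1.
Evaluating at n = 0: p(0) = 1.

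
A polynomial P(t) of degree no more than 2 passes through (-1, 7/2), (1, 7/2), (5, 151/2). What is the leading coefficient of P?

Write P(t) = at^2 + bt + c. Substituting each data point gives a linear system:
  a - b + c = 7/2
  a + b + c = 7/2
  25a + 5b + c = 151/2
Solving the system yields a = 3, b = 0, c = 1/2.
So P(t) = 3t^2 + 1/2.
The leading coefficient is 3.

3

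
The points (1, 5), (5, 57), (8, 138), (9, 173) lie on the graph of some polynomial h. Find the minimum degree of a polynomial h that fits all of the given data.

Divided differences on the nodes 1, 5, 8, 9:
  order 0: 5  57  138  173
  order 1: 13  27  35
  order 2: 2  2
  order 3: 0
The order-2 divided differences are all 2 (nonzero) and every higher order vanishes, so the data lies on a polynomial of degree exactly 2.

2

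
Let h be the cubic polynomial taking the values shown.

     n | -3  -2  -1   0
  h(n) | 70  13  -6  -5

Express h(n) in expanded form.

Using the Lagrange interpolation formula with nodes -3, -2, -1, 0:
  L_0(n) = (n + 2)(n + 1)n / -6
  L_1(n) = (n + 3)(n + 1)n / 2
  L_2(n) = (n + 3)(n + 2)n / -2
  L_3(n) = (n + 3)(n + 2)(n + 1) / 6
Then h(n) = 70·L_0(n) + 13·L_1(n) - 6·L_2(n) - 5·L_3(n).
Expanding and collecting terms gives h(n) = -3n^3 + n^2 + 5n - 5.
Check: h(-1) = -6. ✓

h(n) = -3n^3 + n^2 + 5n - 5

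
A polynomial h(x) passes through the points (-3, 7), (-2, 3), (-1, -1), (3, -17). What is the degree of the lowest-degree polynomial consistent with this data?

Divided differences on the nodes -3, -2, -1, 3:
  order 0: 7  3  -1  -17
  order 1: -4  -4  -4
  order 2: 0  0
  order 3: 0
The order-1 divided differences are all -4 (nonzero) and every higher order vanishes, so the data lies on a polynomial of degree exactly 1.

1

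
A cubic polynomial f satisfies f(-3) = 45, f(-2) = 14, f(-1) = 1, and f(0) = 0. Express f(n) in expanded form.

Write f(n) = an^3 + bn^2 + cn + d. Substituting each data point gives a linear system:
  -27a + 9b - 3c + d = 45
  -8a + 4b - 2c + d = 14
  -a + b - c + d = 1
  d = 0
Solving the system yields a = -1, b = 3, c = 3, d = 0.
So f(n) = -n^3 + 3n^2 + 3n.
Check: f(-1) = 1. ✓

f(n) = -n^3 + 3n^2 + 3n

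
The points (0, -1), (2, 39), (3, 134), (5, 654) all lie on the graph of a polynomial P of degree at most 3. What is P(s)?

P(s) = 6s^3 - 5s^2 + 6s - 1

Write P(s) = as^3 + bs^2 + cs + d. Substituting each data point gives a linear system:
  d = -1
  8a + 4b + 2c + d = 39
  27a + 9b + 3c + d = 134
  125a + 25b + 5c + d = 654
Solving the system yields a = 6, b = -5, c = 6, d = -1.
So P(s) = 6s^3 - 5s^2 + 6s - 1.
Check: P(0) = -1. ✓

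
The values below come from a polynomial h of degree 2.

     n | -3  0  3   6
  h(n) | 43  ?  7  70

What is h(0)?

On equispaced nodes a degree-2 polynomial has vanishing third forward difference, so
  - h(-3) + 3·h(0) - 3·h(3) + h(6) = 0.
Substituting the known values and solving for h(0):
  3·h(0) = -6
  h(0) = -2.

-2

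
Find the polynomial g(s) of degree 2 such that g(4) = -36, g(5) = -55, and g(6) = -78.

Using the Lagrange interpolation formula with nodes 4, 5, 6:
  L_0(s) = (s - 5)(s - 6) / 2
  L_1(s) = (s - 4)(s - 6) / -1
  L_2(s) = (s - 4)(s - 5) / 2
Then g(s) = -36·L_0(s) - 55·L_1(s) - 78·L_2(s).
Expanding and collecting terms gives g(s) = -2s^2 - s.
Check: g(4) = -36. ✓

g(s) = -2s^2 - s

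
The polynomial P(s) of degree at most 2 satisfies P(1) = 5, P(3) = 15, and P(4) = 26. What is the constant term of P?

6

Write P(s) = as^2 + bs + c. Substituting each data point gives a linear system:
  a + b + c = 5
  9a + 3b + c = 15
  16a + 4b + c = 26
Solving the system yields a = 2, b = -3, c = 6.
So P(s) = 2s^2 - 3s + 6.
The constant term is 6.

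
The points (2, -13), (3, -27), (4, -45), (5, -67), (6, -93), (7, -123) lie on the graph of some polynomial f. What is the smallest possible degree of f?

2

Forward differences of the values at n = 2, 3, 4, 5, 6, 7:
  f  : -13  -27  -45  -67  -93  -123
  Δ  : -14  -18  -22  -26  -30
  Δ^2: -4  -4  -4  -4
  Δ^3: 0  0  0
  Δ^4: 0  0
  Δ^5: 0
The second differences are constant (-4) and nonzero, while all higher differences vanish, so the minimal degree is 2.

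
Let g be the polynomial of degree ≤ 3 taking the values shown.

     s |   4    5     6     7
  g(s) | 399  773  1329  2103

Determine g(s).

g(s) = 6s^3 + s^2 - s + 3

Write g(s) = as^3 + bs^2 + cs + d. Substituting each data point gives a linear system:
  64a + 16b + 4c + d = 399
  125a + 25b + 5c + d = 773
  216a + 36b + 6c + d = 1329
  343a + 49b + 7c + d = 2103
Solving the system yields a = 6, b = 1, c = -1, d = 3.
So g(s) = 6s³ + s² - s + 3.
Check: g(6) = 1329. ✓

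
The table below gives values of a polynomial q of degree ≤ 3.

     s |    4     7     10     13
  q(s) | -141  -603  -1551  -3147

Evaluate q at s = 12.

-2533

Forward differences of the values at s = 4, 7, 10, 13:
  q  : -141  -603  -1551  -3147
  Δ  : -462  -948  -1596
  Δ^2: -486  -648
  Δ^3: -162
The third differences are constant, confirming degree 3.
Interpolating (Newton forward form) and evaluating at s = 12 gives q(12) = -2533.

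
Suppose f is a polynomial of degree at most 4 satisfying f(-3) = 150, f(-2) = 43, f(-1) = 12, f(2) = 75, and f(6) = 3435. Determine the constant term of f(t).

3

Write f(t) = at^4 + bt^3 + ct^2 + dt + e. Substituting each data point gives a linear system:
  81a - 27b + 9c - 3d + e = 150
  16a - 8b + 4c - 2d + e = 43
  a - b + c - d + e = 12
  16a + 8b + 4c + 2d + e = 75
  1296a + 216b + 36c + 6d + e = 3435
Solving the system yields a = 2, b = 3, c = 6, d = -4, e = 3.
So f(t) = 2t⁴ + 3t³ + 6t² - 4t + 3.
The constant term is 3.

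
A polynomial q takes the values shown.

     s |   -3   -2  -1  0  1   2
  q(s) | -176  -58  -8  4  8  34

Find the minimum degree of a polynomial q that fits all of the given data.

Divided differences on the nodes -3, -2, -1, 0, 1, 2:
  order 0: -176  -58  -8  4  8  34
  order 1: 118  50  12  4  26
  order 2: -34  -19  -4  11
  order 3: 5  5  5
  order 4: 0  0
  order 5: 0
The order-3 divided differences are all 5 (nonzero) and every higher order vanishes, so the data lies on a polynomial of degree exactly 3.

3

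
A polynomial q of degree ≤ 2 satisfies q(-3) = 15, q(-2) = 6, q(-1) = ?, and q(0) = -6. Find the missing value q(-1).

-1

On equispaced nodes a degree-2 polynomial has vanishing third forward difference, so
  - q(-3) + 3·q(-2) - 3·q(-1) + q(0) = 0.
Substituting the known values and solving for q(-1):
  -3·q(-1) = 3
  q(-1) = -1.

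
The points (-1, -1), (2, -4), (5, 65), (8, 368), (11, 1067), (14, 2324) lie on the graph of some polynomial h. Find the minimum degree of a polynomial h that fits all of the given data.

Forward differences of the values at s = -1, 2, 5, 8, 11, 14:
  h  : -1  -4  65  368  1067  2324
  Δ  : -3  69  303  699  1257
  Δ^2: 72  234  396  558
  Δ^3: 162  162  162
  Δ^4: 0  0
  Δ^5: 0
The third differences are constant (162) and nonzero, while all higher differences vanish, so the minimal degree is 3.

3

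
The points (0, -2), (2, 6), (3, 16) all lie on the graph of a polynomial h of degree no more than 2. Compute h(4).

Write h(n) = an^2 + bn + c. Substituting each data point gives a linear system:
  c = -2
  4a + 2b + c = 6
  9a + 3b + c = 16
Solving the system yields a = 2, b = 0, c = -2.
So h(n) = 2n^2 - 2.
Then h(4) = 30.

30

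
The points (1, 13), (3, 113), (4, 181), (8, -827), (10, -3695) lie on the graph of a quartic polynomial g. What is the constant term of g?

Write g(n) = an^4 + bn^3 + cn^2 + dn + e. Substituting each data point gives a linear system:
  a + b + c + d + e = 13
  81a + 27b + 9c + 3d + e = 113
  256a + 64b + 16c + 4d + e = 181
  4096a + 512b + 64c + 8d + e = -827
  10000a + 1000b + 100c + 10d + e = -3695
Solving the system yields a = -1, b = 6, c = 3, d = 0, e = 5.
So g(n) = -n^4 + 6n^3 + 3n^2 + 5.
The constant term is 5.

5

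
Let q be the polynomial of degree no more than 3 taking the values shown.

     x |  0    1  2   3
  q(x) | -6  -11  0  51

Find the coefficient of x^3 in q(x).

4

Write q(x) = ax^3 + bx^2 + cx + d. Substituting each data point gives a linear system:
  d = -6
  a + b + c + d = -11
  8a + 4b + 2c + d = 0
  27a + 9b + 3c + d = 51
Solving the system yields a = 4, b = -4, c = -5, d = -6.
So q(x) = 4x^3 - 4x^2 - 5x - 6.
The leading coefficient is 4.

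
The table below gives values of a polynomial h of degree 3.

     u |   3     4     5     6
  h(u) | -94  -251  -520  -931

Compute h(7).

-1514

Forward differences of the values at u = 3, 4, 5, 6:
  h  : -94  -251  -520  -931
  Δ  : -157  -269  -411
  Δ^2: -112  -142
  Δ^3: -30
The third differences are constant, confirming degree 3.
Interpolating (Newton forward form) and evaluating at u = 7 gives h(7) = -1514.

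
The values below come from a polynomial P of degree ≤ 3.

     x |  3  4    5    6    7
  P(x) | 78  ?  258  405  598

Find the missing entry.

On equispaced nodes a degree-3 polynomial has vanishing fourth forward difference, so
  P(3) - 4·P(4) + 6·P(5) - 4·P(6) + P(7) = 0.
Substituting the known values and solving for P(4):
  -4·P(4) = -604
  P(4) = 151.

151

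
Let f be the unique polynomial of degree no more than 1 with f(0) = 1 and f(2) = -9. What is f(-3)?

Write f(x) = ax + b. Substituting each data point gives a linear system:
  b = 1
  2a + b = -9
Solving the system yields a = -5, b = 1.
So f(x) = -5x + 1.
Then f(-3) = 16.

16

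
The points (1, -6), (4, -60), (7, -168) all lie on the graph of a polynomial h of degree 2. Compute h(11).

-396

Forward differences of the values at u = 1, 4, 7:
  h  : -6  -60  -168
  Δ  : -54  -108
  Δ^2: -54
The second differences are constant, confirming degree 2.
Interpolating (Newton forward form) and evaluating at u = 11 gives h(11) = -396.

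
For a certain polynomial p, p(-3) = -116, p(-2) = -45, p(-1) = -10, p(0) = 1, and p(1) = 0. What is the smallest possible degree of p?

Forward differences of the values at n = -3, -2, -1, 0, 1:
  p  : -116  -45  -10  1  0
  Δ  : 71  35  11  -1
  Δ^2: -36  -24  -12
  Δ^3: 12  12
  Δ^4: 0
The third differences are constant (12) and nonzero, while all higher differences vanish, so the minimal degree is 3.

3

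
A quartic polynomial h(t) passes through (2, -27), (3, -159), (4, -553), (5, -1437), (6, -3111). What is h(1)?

-1

Forward differences of the values at t = 2, 3, 4, 5, 6:
  h  : -27  -159  -553  -1437  -3111
  Δ  : -132  -394  -884  -1674
  Δ^2: -262  -490  -790
  Δ^3: -228  -300
  Δ^4: -72
The fourth differences are constant, confirming degree 4.
Interpolating (Newton forward form) and evaluating at t = 1 gives h(1) = -1.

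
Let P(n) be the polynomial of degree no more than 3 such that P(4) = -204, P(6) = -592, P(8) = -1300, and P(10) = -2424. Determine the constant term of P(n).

Write P(n) = an^3 + bn^2 + cn + d. Substituting each data point gives a linear system:
  64a + 16b + 4c + d = -204
  216a + 36b + 6c + d = -592
  512a + 64b + 8c + d = -1300
  1000a + 100b + 10c + d = -2424
Solving the system yields a = -2, b = -4, c = -2, d = -4.
So P(n) = -2n^3 - 4n^2 - 2n - 4.
The constant term is -4.

-4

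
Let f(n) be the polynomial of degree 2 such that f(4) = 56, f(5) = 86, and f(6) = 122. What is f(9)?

266

Forward differences of the values at n = 4, 5, 6:
  f  : 56  86  122
  Δ  : 30  36
  Δ^2: 6
The second differences are constant, confirming degree 2.
Interpolating (Newton forward form) and evaluating at n = 9 gives f(9) = 266.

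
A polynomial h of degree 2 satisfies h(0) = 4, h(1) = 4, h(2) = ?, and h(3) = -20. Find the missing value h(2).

-4

On equispaced nodes a degree-2 polynomial has vanishing third forward difference, so
  - h(0) + 3·h(1) - 3·h(2) + h(3) = 0.
Substituting the known values and solving for h(2):
  -3·h(2) = 12
  h(2) = -4.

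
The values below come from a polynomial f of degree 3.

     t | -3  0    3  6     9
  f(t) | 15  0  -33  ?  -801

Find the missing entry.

The 4 known points determine the degree-3 polynomial uniquely.
Write f(t) = at^3 + bt^2 + ct + d. Substituting each data point gives a linear system:
  -27a + 9b - 3c + d = 15
  d = 0
  27a + 9b + 3c + d = -33
  729a + 81b + 9c + d = -801
Solving the system yields a = -1, b = -1, c = 1, d = 0.
So f(t) = -t³ - t² + t.
Then f(6) = -246.

-246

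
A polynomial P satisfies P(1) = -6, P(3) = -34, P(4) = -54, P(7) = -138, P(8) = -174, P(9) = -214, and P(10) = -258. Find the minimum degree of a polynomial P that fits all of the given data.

Divided differences on the nodes 1, 3, 4, 7, 8, 9, 10:
  order 0: -6  -34  -54  -138  -174  -214  -258
  order 1: -14  -20  -28  -36  -40  -44
  order 2: -2  -2  -2  -2  -2
  order 3: 0  0  0  0
  order 4: 0  0  0
  order 5: 0  0
  order 6: 0
The order-2 divided differences are all -2 (nonzero) and every higher order vanishes, so the data lies on a polynomial of degree exactly 2.

2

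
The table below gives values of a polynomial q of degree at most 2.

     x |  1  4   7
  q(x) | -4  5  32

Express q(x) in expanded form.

q(x) = x^2 - 2x - 3

Using the Lagrange interpolation formula with nodes 1, 4, 7:
  L_0(x) = (x - 4)(x - 7) / 18
  L_1(x) = (x - 1)(x - 7) / -9
  L_2(x) = (x - 1)(x - 4) / 18
Then q(x) = -4·L_0(x) + 5·L_1(x) + 32·L_2(x).
Expanding and collecting terms gives q(x) = x^2 - 2x - 3.
Check: q(1) = -4. ✓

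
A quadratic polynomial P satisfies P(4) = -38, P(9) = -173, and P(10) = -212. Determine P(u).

P(u) = -2u^2 - u - 2

Write P(u) = au^2 + bu + c. Substituting each data point gives a linear system:
  16a + 4b + c = -38
  81a + 9b + c = -173
  100a + 10b + c = -212
Solving the system yields a = -2, b = -1, c = -2.
So P(u) = -2u² - u - 2.
Check: P(9) = -173. ✓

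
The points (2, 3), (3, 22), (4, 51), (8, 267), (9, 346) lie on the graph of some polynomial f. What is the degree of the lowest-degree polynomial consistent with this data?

Divided differences on the nodes 2, 3, 4, 8, 9:
  order 0: 3  22  51  267  346
  order 1: 19  29  54  79
  order 2: 5  5  5
  order 3: 0  0
  order 4: 0
The order-2 divided differences are all 5 (nonzero) and every higher order vanishes, so the data lies on a polynomial of degree exactly 2.

2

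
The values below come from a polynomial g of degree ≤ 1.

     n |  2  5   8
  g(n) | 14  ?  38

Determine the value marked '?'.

The 2 known points determine the degree-1 polynomial uniquely.
Write g(n) = an + b. Substituting each data point gives a linear system:
  2a + b = 14
  8a + b = 38
Solving the system yields a = 4, b = 6.
So g(n) = 4n + 6.
Then g(5) = 26.

26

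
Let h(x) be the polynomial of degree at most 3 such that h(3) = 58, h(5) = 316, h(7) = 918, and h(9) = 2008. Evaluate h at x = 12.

Using the Lagrange interpolation formula with nodes 3, 5, 7, 9:
  L_0(x) = (x - 5)(x - 7)(x - 9) / -48
  L_1(x) = (x - 3)(x - 7)(x - 9) / 16
  L_2(x) = (x - 3)(x - 5)(x - 9) / -16
  L_3(x) = (x - 3)(x - 5)(x - 7) / 48
Then h(x) = 58·L_0(x) + 316·L_1(x) + 918·L_2(x) + 2008·L_3(x).
Expanding and collecting terms gives h(x) = 3x³ - 2x² - 2x + 1.
Evaluating at x = 12: h(12) = 4873.

4873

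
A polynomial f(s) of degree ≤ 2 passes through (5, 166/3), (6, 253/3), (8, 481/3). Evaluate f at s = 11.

958/3

Write f(s) = as^2 + bs + c. Substituting each data point gives a linear system:
  25a + 5b + c = 166/3
  36a + 6b + c = 253/3
  64a + 8b + c = 481/3
Solving the system yields a = 3, b = -4, c = 1/3.
So f(s) = 3s² - 4s + 1/3.
Then f(11) = 958/3.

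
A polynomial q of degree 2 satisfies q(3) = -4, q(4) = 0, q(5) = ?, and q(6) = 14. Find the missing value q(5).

On equispaced nodes a degree-2 polynomial has vanishing third forward difference, so
  - q(3) + 3·q(4) - 3·q(5) + q(6) = 0.
Substituting the known values and solving for q(5):
  -3·q(5) = -18
  q(5) = 6.

6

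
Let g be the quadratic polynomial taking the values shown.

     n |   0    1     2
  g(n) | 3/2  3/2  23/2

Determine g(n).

Using the Lagrange interpolation formula with nodes 0, 1, 2:
  L_0(n) = (n - 1)(n - 2) / 2
  L_1(n) = n(n - 2) / -1
  L_2(n) = n(n - 1) / 2
Then g(n) = 3/2·L_0(n) + 3/2·L_1(n) + 23/2·L_2(n).
Expanding and collecting terms gives g(n) = 5n^2 - 5n + 3/2.
Check: g(2) = 23/2. ✓

g(n) = 5n^2 - 5n + 3/2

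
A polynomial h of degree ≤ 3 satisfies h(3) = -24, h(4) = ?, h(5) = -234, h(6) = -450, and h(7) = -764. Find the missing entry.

-98

On equispaced nodes a degree-3 polynomial has vanishing fourth forward difference, so
  h(3) - 4·h(4) + 6·h(5) - 4·h(6) + h(7) = 0.
Substituting the known values and solving for h(4):
  -4·h(4) = 392
  h(4) = -98.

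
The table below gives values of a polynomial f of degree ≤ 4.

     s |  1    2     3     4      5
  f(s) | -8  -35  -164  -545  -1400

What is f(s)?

Using the Lagrange interpolation formula with nodes 1, 2, 3, 4, 5:
  L_0(s) = (s - 2)(s - 3)(s - 4)(s - 5) / 24
  L_1(s) = (s - 1)(s - 3)(s - 4)(s - 5) / -6
  L_2(s) = (s - 1)(s - 2)(s - 4)(s - 5) / 4
  L_3(s) = (s - 1)(s - 2)(s - 3)(s - 5) / -6
  L_4(s) = (s - 1)(s - 2)(s - 3)(s - 4) / 24
Then f(s) = -8·L_0(s) - 35·L_1(s) - 164·L_2(s) - 545·L_3(s) - 1400·L_4(s).
Expanding and collecting terms gives f(s) = -3s⁴ + 5s³ - 6s² + s - 5.
Check: f(2) = -35. ✓

f(s) = -3s^4 + 5s^3 - 6s^2 + s - 5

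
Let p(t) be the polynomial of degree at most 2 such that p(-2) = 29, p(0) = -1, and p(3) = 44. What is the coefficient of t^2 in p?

Write p(t) = at^2 + bt + c. Substituting each data point gives a linear system:
  4a - 2b + c = 29
  c = -1
  9a + 3b + c = 44
Solving the system yields a = 6, b = -3, c = -1.
So p(t) = 6t^2 - 3t - 1.
The leading coefficient is 6.

6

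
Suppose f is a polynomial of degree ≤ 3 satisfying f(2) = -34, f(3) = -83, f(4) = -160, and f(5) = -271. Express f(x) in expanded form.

Using the Lagrange interpolation formula with nodes 2, 3, 4, 5:
  L_0(x) = (x - 3)(x - 4)(x - 5) / -6
  L_1(x) = (x - 2)(x - 4)(x - 5) / 2
  L_2(x) = (x - 2)(x - 3)(x - 5) / -2
  L_3(x) = (x - 2)(x - 3)(x - 4) / 6
Then f(x) = -34·L_0(x) - 83·L_1(x) - 160·L_2(x) - 271·L_3(x).
Expanding and collecting terms gives f(x) = -x^3 - 5x^2 - 5x + 4.
Check: f(3) = -83. ✓

f(x) = -x^3 - 5x^2 - 5x + 4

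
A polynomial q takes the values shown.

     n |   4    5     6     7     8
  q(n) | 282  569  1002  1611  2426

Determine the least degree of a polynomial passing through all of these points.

Forward differences of the values at n = 4, 5, 6, 7, 8:
  q  : 282  569  1002  1611  2426
  Δ  : 287  433  609  815
  Δ^2: 146  176  206
  Δ^3: 30  30
  Δ^4: 0
The third differences are constant (30) and nonzero, while all higher differences vanish, so the minimal degree is 3.

3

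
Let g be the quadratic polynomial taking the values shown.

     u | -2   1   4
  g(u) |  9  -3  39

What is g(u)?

g(u) = 3u^2 - u - 5

Write g(u) = au^2 + bu + c. Substituting each data point gives a linear system:
  4a - 2b + c = 9
  a + b + c = -3
  16a + 4b + c = 39
Solving the system yields a = 3, b = -1, c = -5.
So g(u) = 3u^2 - u - 5.
Check: g(-2) = 9. ✓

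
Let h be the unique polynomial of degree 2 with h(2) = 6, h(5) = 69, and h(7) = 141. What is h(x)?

h(x) = 3x^2 - 6

Write h(x) = ax^2 + bx + c. Substituting each data point gives a linear system:
  4a + 2b + c = 6
  25a + 5b + c = 69
  49a + 7b + c = 141
Solving the system yields a = 3, b = 0, c = -6.
So h(x) = 3x² - 6.
Check: h(7) = 141. ✓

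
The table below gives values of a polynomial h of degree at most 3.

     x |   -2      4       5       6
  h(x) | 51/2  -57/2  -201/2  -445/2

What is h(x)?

Write h(x) = ax^3 + bx^2 + cx + d. Substituting each data point gives a linear system:
  -8a + 4b - 2c + d = 51/2
  64a + 16b + 4c + d = -57/2
  125a + 25b + 5c + d = -201/2
  216a + 36b + 6c + d = -445/2
Solving the system yields a = -2, b = 5, c = 5, d = -1/2.
So h(x) = -2x^3 + 5x^2 + 5x - 1/2.
Check: h(6) = -445/2. ✓

h(x) = -2x^3 + 5x^2 + 5x - 1/2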